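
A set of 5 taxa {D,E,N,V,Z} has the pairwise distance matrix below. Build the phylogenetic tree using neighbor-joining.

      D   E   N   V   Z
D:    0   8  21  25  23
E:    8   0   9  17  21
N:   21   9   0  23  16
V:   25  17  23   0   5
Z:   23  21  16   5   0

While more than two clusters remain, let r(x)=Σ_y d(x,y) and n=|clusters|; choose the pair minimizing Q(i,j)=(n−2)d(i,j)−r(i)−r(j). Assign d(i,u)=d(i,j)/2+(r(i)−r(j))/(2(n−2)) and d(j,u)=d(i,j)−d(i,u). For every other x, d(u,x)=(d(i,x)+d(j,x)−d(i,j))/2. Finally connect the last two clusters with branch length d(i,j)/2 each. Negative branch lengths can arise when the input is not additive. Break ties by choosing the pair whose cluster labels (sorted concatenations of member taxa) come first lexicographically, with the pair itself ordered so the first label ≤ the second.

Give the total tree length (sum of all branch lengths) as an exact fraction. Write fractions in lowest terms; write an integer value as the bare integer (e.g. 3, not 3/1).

69/2

1. join V+Z (d=5, Q=-120) ⇒ VZ; edges |V|=10/3, |Z|=5/3
  updated: d(D,VZ)=43/2, d(E,VZ)=33/2, d(N,VZ)=17
2. join D+E (d=8, Q=-68) ⇒ DE; edges |D|=33/4, |E|=-1/4
  updated: d(DE,N)=11, d(DE,VZ)=15
3. join DE+N (d=11, Q=-43) ⇒ DEN; edges |DE|=9/2, |N|=13/2
  updated: d(DEN,VZ)=21/2
4. join DEN+VZ (d=21/2) ⇒ DENVZ; edges |DEN|=21/4, |VZ|=21/4
final tree: (((D:33/4,E:-1/4):9/2,N:13/2):21/4,(V:10/3,Z:5/3):21/4)
total length: 69/2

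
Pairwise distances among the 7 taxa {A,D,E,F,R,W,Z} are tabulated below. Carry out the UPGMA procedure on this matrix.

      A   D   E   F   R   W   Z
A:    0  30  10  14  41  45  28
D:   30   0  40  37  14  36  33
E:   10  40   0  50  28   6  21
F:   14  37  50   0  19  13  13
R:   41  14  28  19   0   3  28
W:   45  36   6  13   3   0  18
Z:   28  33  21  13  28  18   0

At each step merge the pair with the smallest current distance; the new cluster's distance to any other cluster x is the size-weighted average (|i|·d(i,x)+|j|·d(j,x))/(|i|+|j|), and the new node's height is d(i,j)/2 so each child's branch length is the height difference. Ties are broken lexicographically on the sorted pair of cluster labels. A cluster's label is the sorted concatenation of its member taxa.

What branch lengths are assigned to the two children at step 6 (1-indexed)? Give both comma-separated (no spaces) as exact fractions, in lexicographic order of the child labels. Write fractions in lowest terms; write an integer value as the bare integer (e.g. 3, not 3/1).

61/48,95/6

iteration 1: select R,W (d=3); attach at lengths (3/2, 3/2); label the merged cluster RW
  updated: d(A,RW)=43, d(D,RW)=25, d(E,RW)=17, d(F,RW)=16, d(RW,Z)=23
iteration 2: select A,E (d=10); attach at lengths (5, 5); label the merged cluster AE
  updated: d(AE,D)=35, d(AE,F)=32, d(AE,RW)=30, d(AE,Z)=49/2
iteration 3: select F,Z (d=13); attach at lengths (13/2, 13/2); label the merged cluster FZ
  updated: d(AE,FZ)=113/4, d(D,FZ)=35, d(FZ,RW)=39/2
iteration 4: select FZ,RW (d=39/2); attach at lengths (13/4, 33/4); label the merged cluster FRWZ
  updated: d(AE,FRWZ)=233/8, d(D,FRWZ)=30
iteration 5: select AE,FRWZ (d=233/8); attach at lengths (153/16, 77/16); label the merged cluster AEFRWZ
  updated: d(AEFRWZ,D)=95/3
iteration 6: select AEFRWZ,D (d=95/3); attach at lengths (61/48, 95/6); label the merged cluster ADEFRWZ
final tree: (((A:5,E:5):153/16,((F:13/2,Z:13/2):13/4,(R:3/2,W:3/2):33/4):77/16):61/48,D:95/6)
total length: 3311/48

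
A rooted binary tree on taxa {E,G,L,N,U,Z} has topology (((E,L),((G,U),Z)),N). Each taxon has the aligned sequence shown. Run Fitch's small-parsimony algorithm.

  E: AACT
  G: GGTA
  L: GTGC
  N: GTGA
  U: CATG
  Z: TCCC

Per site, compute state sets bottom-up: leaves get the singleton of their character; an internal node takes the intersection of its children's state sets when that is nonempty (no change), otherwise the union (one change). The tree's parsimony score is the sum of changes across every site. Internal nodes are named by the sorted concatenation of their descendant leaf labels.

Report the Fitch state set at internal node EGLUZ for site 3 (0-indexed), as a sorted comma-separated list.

[col 0] EL: children E:{A}, L:{G} ∪→ {A,G}; cost 1
[col 0] GU: children G:{G}, U:{C} ∪→ {C,G}; cost 1
[col 0] GUZ: children GU:{C,G}, Z:{T} ∪→ {C,G,T}; cost 1
[col 0] EGLUZ: children EL:{A,G}, GUZ:{C,G,T} ∩→ {G}; cost 0
[col 0] EGLNUZ: children EGLUZ:{G}, N:{G} ∩→ {G}; cost 0
[col 1] EL: children E:{A}, L:{T} ∪→ {A,T}; cost 1
[col 1] GU: children G:{G}, U:{A} ∪→ {A,G}; cost 1
[col 1] GUZ: children GU:{A,G}, Z:{C} ∪→ {A,C,G}; cost 1
[col 1] EGLUZ: children EL:{A,T}, GUZ:{A,C,G} ∩→ {A}; cost 0
[col 1] EGLNUZ: children EGLUZ:{A}, N:{T} ∪→ {A,T}; cost 1
[col 2] EL: children E:{C}, L:{G} ∪→ {C,G}; cost 1
[col 2] GU: children G:{T}, U:{T} ∩→ {T}; cost 0
[col 2] GUZ: children GU:{T}, Z:{C} ∪→ {C,T}; cost 1
[col 2] EGLUZ: children EL:{C,G}, GUZ:{C,T} ∩→ {C}; cost 0
[col 2] EGLNUZ: children EGLUZ:{C}, N:{G} ∪→ {C,G}; cost 1
[col 3] EL: children E:{T}, L:{C} ∪→ {C,T}; cost 1
[col 3] GU: children G:{A}, U:{G} ∪→ {A,G}; cost 1
[col 3] GUZ: children GU:{A,G}, Z:{C} ∪→ {A,C,G}; cost 1
[col 3] EGLUZ: children EL:{C,T}, GUZ:{A,C,G} ∩→ {C}; cost 0
[col 3] EGLNUZ: children EGLUZ:{C}, N:{A} ∪→ {A,C}; cost 1
per-site changes: [3, 4, 3, 4]; total = 14

C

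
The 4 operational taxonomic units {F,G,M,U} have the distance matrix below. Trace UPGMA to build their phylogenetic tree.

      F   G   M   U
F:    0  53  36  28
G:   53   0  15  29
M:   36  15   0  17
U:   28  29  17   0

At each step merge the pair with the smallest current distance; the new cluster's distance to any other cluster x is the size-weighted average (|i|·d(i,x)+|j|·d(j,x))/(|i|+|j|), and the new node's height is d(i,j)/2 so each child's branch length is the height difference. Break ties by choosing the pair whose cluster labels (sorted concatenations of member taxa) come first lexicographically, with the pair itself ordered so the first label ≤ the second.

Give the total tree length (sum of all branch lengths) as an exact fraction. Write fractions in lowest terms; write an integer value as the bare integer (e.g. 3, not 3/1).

58

step 1: merge (G,M) at d=15; branch lengths G→15/2, M→15/2; new cluster GM
  updated: d(F,GM)=89/2, d(GM,U)=23
step 2: merge (GM,U) at d=23; branch lengths GM→4, U→23/2; new cluster GMU
  updated: d(F,GMU)=39
step 3: merge (F,GMU) at d=39; branch lengths F→39/2, GMU→8; new cluster FGMU
final tree: (F:39/2,((G:15/2,M:15/2):4,U:23/2):8)
total length: 58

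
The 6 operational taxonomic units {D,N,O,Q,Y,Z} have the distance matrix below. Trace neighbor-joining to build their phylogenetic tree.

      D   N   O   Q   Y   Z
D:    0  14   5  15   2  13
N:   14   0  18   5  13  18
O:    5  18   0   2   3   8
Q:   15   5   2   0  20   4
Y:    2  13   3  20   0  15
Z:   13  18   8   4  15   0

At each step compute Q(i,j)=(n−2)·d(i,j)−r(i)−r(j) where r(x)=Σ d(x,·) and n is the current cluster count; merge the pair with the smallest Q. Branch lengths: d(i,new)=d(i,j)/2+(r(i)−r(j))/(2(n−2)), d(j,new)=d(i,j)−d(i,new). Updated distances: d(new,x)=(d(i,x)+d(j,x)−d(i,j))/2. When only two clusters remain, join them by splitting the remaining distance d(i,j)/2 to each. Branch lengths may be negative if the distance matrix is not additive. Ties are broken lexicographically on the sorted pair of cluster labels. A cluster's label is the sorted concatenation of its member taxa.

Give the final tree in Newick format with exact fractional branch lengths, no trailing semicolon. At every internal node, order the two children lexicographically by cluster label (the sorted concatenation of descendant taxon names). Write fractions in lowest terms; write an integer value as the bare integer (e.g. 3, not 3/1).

step 1: merge (D,Y) at d=2, Q=-94; branch lengths D→1/2, Y→3/2; new cluster DY
  updated: d(DY,N)=25/2, d(DY,O)=3, d(DY,Q)=33/2, d(DY,Z)=13
step 2: merge (DY,O) at d=3, Q=-67; branch lengths DY→23/6, O→-5/6; new cluster DOY
  updated: d(DOY,N)=55/4, d(DOY,Q)=31/4, d(DOY,Z)=9
step 3: merge (DOY,Z) at d=9, Q=-87/2; branch lengths DOY→35/8, Z→37/8; new cluster DOYZ
  updated: d(DOYZ,N)=91/8, d(DOYZ,Q)=11/8
step 4: merge (DOYZ,N) at d=91/8, Q=-71/4; branch lengths DOYZ→31/8, N→15/2; new cluster DNOYZ
  updated: d(DNOYZ,Q)=-5/2
step 5: merge (DNOYZ,Q) at d=-5/2; branch lengths DNOYZ→-5/4, Q→-5/4; new cluster DNOQYZ
final tree: (((((D:1/2,Y:3/2):23/6,O:-5/6):35/8,Z:37/8):31/8,N:15/2):-5/4,Q:-5/4)
total length: 183/8

(((((D:1/2,Y:3/2):23/6,O:-5/6):35/8,Z:37/8):31/8,N:15/2):-5/4,Q:-5/4)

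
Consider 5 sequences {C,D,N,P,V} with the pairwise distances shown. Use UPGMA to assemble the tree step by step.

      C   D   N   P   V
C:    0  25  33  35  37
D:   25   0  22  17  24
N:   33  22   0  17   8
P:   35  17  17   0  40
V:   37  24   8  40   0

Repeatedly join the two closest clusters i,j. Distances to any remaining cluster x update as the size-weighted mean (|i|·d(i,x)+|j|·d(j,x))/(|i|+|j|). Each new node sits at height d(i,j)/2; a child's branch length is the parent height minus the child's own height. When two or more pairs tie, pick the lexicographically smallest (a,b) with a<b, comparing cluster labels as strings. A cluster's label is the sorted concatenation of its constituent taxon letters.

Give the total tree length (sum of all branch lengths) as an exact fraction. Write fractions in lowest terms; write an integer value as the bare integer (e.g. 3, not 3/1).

1. join N+V (d=8) ⇒ NV; edges |N|=4, |V|=4
  updated: d(C,NV)=35, d(D,NV)=23, d(NV,P)=57/2
2. join D+P (d=17) ⇒ DP; edges |D|=17/2, |P|=17/2
  updated: d(C,DP)=30, d(DP,NV)=103/4
3. join DP+NV (d=103/4) ⇒ DNPV; edges |DP|=35/8, |NV|=71/8
  updated: d(C,DNPV)=65/2
4. join C+DNPV (d=65/2) ⇒ CDNPV; edges |C|=65/4, |DNPV|=27/8
final tree: (C:65/4,((D:17/2,P:17/2):35/8,(N:4,V:4):71/8):27/8)
total length: 463/8

463/8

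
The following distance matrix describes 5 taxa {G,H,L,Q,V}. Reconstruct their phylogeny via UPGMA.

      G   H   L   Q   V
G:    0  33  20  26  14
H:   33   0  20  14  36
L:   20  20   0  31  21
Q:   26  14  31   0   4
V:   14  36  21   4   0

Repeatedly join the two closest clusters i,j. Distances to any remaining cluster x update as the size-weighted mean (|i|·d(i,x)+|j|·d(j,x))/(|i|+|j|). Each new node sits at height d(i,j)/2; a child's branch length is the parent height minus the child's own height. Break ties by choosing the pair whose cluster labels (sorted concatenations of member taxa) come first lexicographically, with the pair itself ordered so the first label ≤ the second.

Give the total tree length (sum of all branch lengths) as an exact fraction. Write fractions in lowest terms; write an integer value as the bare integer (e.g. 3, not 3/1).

197/4

1. join Q+V (d=4) ⇒ QV; edges |Q|=2, |V|=2
  updated: d(G,QV)=20, d(H,QV)=25, d(L,QV)=26
2. join G+L (d=20) ⇒ GL; edges |G|=10, |L|=10
  updated: d(GL,H)=53/2, d(GL,QV)=23
3. join GL+QV (d=23) ⇒ GLQV; edges |GL|=3/2, |QV|=19/2
  updated: d(GLQV,H)=103/4
4. join GLQV+H (d=103/4) ⇒ GHLQV; edges |GLQV|=11/8, |H|=103/8
final tree: (((G:10,L:10):3/2,(Q:2,V:2):19/2):11/8,H:103/8)
total length: 197/4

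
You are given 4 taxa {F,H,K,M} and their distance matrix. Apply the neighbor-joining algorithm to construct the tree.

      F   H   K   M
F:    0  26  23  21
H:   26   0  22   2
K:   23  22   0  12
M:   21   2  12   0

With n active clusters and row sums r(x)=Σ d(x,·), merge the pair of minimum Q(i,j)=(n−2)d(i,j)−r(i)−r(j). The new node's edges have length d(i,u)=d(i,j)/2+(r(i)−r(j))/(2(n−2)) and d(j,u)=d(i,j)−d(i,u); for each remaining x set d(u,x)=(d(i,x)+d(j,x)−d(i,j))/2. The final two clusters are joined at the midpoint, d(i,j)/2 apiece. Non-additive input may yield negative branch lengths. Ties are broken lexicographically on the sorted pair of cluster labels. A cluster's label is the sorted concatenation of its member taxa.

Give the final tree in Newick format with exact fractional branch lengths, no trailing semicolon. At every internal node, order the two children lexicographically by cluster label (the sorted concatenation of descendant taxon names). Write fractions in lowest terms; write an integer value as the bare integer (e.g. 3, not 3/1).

(((F:59/4,K:33/4):31/4,H:19/4):-11/8,M:-11/8)

iteration 1: select F,K (d=23, Q=-81); attach at lengths (59/4, 33/4); label the merged cluster FK
  updated: d(FK,H)=25/2, d(FK,M)=5
iteration 2: select FK,H (d=25/2, Q=-39/2); attach at lengths (31/4, 19/4); label the merged cluster FHK
  updated: d(FHK,M)=-11/4
iteration 3: select FHK,M (d=-11/4); attach at lengths (-11/8, -11/8); label the merged cluster FHKM
final tree: (((F:59/4,K:33/4):31/4,H:19/4):-11/8,M:-11/8)
total length: 131/4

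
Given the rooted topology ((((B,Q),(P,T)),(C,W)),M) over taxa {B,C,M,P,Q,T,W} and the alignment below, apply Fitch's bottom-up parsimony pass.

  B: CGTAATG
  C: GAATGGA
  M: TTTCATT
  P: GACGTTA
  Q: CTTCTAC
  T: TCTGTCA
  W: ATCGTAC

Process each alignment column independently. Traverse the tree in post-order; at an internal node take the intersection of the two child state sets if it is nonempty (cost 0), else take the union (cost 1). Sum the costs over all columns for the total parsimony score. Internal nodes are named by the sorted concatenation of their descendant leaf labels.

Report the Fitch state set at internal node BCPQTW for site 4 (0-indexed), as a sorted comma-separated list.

BQ@0: {C} ∩ {C} = {C} (intersection, +0)
PT@0: {G} ∪ {T} = {G,T} (union, +1)
BPQT@0: {C} ∪ {G,T} = {C,G,T} (union, +1)
CW@0: {G} ∪ {A} = {A,G} (union, +1)
BCPQTW@0: {C,G,T} ∩ {A,G} = {G} (intersection, +0)
BCMPQTW@0: {G} ∪ {T} = {G,T} (union, +1)
BQ@1: {G} ∪ {T} = {G,T} (union, +1)
PT@1: {A} ∪ {C} = {A,C} (union, +1)
BPQT@1: {G,T} ∪ {A,C} = {A,C,G,T} (union, +1)
CW@1: {A} ∪ {T} = {A,T} (union, +1)
BCPQTW@1: {A,C,G,T} ∩ {A,T} = {A,T} (intersection, +0)
BCMPQTW@1: {A,T} ∩ {T} = {T} (intersection, +0)
BQ@2: {T} ∩ {T} = {T} (intersection, +0)
PT@2: {C} ∪ {T} = {C,T} (union, +1)
BPQT@2: {T} ∩ {C,T} = {T} (intersection, +0)
CW@2: {A} ∪ {C} = {A,C} (union, +1)
BCPQTW@2: {T} ∪ {A,C} = {A,C,T} (union, +1)
BCMPQTW@2: {A,C,T} ∩ {T} = {T} (intersection, +0)
BQ@3: {A} ∪ {C} = {A,C} (union, +1)
PT@3: {G} ∩ {G} = {G} (intersection, +0)
BPQT@3: {A,C} ∪ {G} = {A,C,G} (union, +1)
CW@3: {T} ∪ {G} = {G,T} (union, +1)
BCPQTW@3: {A,C,G} ∩ {G,T} = {G} (intersection, +0)
BCMPQTW@3: {G} ∪ {C} = {C,G} (union, +1)
BQ@4: {A} ∪ {T} = {A,T} (union, +1)
PT@4: {T} ∩ {T} = {T} (intersection, +0)
BPQT@4: {A,T} ∩ {T} = {T} (intersection, +0)
CW@4: {G} ∪ {T} = {G,T} (union, +1)
BCPQTW@4: {T} ∩ {G,T} = {T} (intersection, +0)
BCMPQTW@4: {T} ∪ {A} = {A,T} (union, +1)
BQ@5: {T} ∪ {A} = {A,T} (union, +1)
PT@5: {T} ∪ {C} = {C,T} (union, +1)
BPQT@5: {A,T} ∩ {C,T} = {T} (intersection, +0)
CW@5: {G} ∪ {A} = {A,G} (union, +1)
BCPQTW@5: {T} ∪ {A,G} = {A,G,T} (union, +1)
BCMPQTW@5: {A,G,T} ∩ {T} = {T} (intersection, +0)
BQ@6: {G} ∪ {C} = {C,G} (union, +1)
PT@6: {A} ∩ {A} = {A} (intersection, +0)
BPQT@6: {C,G} ∪ {A} = {A,C,G} (union, +1)
CW@6: {A} ∪ {C} = {A,C} (union, +1)
BCPQTW@6: {A,C,G} ∩ {A,C} = {A,C} (intersection, +0)
BCMPQTW@6: {A,C} ∪ {T} = {A,C,T} (union, +1)
per-site changes: [4, 4, 3, 4, 3, 4, 4]; total = 26

T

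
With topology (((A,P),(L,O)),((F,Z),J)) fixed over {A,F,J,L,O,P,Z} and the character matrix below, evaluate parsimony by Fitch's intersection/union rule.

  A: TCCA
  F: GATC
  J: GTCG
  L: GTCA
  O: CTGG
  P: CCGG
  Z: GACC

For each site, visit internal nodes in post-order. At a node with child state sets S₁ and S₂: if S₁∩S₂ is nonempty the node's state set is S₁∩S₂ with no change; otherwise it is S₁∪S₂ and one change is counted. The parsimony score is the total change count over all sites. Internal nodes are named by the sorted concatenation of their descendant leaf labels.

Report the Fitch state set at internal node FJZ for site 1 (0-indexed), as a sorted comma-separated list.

A,T

AP@0: {T} ∪ {C} = {C,T} (union, +1)
LO@0: {G} ∪ {C} = {C,G} (union, +1)
ALOP@0: {C,T} ∩ {C,G} = {C} (intersection, +0)
FZ@0: {G} ∩ {G} = {G} (intersection, +0)
FJZ@0: {G} ∩ {G} = {G} (intersection, +0)
AFJLOPZ@0: {C} ∪ {G} = {C,G} (union, +1)
AP@1: {C} ∩ {C} = {C} (intersection, +0)
LO@1: {T} ∩ {T} = {T} (intersection, +0)
ALOP@1: {C} ∪ {T} = {C,T} (union, +1)
FZ@1: {A} ∩ {A} = {A} (intersection, +0)
FJZ@1: {A} ∪ {T} = {A,T} (union, +1)
AFJLOPZ@1: {C,T} ∩ {A,T} = {T} (intersection, +0)
AP@2: {C} ∪ {G} = {C,G} (union, +1)
LO@2: {C} ∪ {G} = {C,G} (union, +1)
ALOP@2: {C,G} ∩ {C,G} = {C,G} (intersection, +0)
FZ@2: {T} ∪ {C} = {C,T} (union, +1)
FJZ@2: {C,T} ∩ {C} = {C} (intersection, +0)
AFJLOPZ@2: {C,G} ∩ {C} = {C} (intersection, +0)
AP@3: {A} ∪ {G} = {A,G} (union, +1)
LO@3: {A} ∪ {G} = {A,G} (union, +1)
ALOP@3: {A,G} ∩ {A,G} = {A,G} (intersection, +0)
FZ@3: {C} ∩ {C} = {C} (intersection, +0)
FJZ@3: {C} ∪ {G} = {C,G} (union, +1)
AFJLOPZ@3: {A,G} ∩ {C,G} = {G} (intersection, +0)
per-site changes: [3, 2, 3, 3]; total = 11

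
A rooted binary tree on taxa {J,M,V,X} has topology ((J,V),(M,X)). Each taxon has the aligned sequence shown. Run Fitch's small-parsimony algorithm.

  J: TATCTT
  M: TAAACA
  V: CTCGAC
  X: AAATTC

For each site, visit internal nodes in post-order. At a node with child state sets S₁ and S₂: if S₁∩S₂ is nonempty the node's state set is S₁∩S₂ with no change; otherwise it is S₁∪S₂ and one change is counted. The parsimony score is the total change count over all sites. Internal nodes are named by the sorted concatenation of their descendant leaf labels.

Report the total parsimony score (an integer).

site 0, node JV: J={T} ∪ V={C} → {C,T} (+1)
site 0, node MX: M={T} ∪ X={A} → {A,T} (+1)
site 0, node JMVX: JV={C,T} ∩ MX={A,T} → {T} (+0)
site 1, node JV: J={A} ∪ V={T} → {A,T} (+1)
site 1, node MX: M={A} ∩ X={A} → {A} (+0)
site 1, node JMVX: JV={A,T} ∩ MX={A} → {A} (+0)
site 2, node JV: J={T} ∪ V={C} → {C,T} (+1)
site 2, node MX: M={A} ∩ X={A} → {A} (+0)
site 2, node JMVX: JV={C,T} ∪ MX={A} → {A,C,T} (+1)
site 3, node JV: J={C} ∪ V={G} → {C,G} (+1)
site 3, node MX: M={A} ∪ X={T} → {A,T} (+1)
site 3, node JMVX: JV={C,G} ∪ MX={A,T} → {A,C,G,T} (+1)
site 4, node JV: J={T} ∪ V={A} → {A,T} (+1)
site 4, node MX: M={C} ∪ X={T} → {C,T} (+1)
site 4, node JMVX: JV={A,T} ∩ MX={C,T} → {T} (+0)
site 5, node JV: J={T} ∪ V={C} → {C,T} (+1)
site 5, node MX: M={A} ∪ X={C} → {A,C} (+1)
site 5, node JMVX: JV={C,T} ∩ MX={A,C} → {C} (+0)
per-site changes: [2, 1, 2, 3, 2, 2]; total = 12

12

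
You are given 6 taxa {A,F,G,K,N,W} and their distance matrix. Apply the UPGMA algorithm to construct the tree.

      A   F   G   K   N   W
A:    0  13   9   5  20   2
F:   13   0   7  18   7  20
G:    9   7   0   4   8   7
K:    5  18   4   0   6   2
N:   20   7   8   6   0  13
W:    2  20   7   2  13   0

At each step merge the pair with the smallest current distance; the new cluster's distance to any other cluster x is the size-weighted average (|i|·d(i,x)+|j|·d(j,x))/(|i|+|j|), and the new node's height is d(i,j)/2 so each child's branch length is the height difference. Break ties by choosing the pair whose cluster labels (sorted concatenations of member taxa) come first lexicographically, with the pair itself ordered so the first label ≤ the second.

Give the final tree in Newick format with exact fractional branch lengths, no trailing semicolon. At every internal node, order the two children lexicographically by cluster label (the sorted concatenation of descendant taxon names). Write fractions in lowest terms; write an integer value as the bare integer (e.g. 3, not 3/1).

step 1: merge (A,W) at d=2; branch lengths A→1, W→1; new cluster AW
  updated: d(AW,F)=33/2, d(AW,G)=8, d(AW,K)=7/2, d(AW,N)=33/2
step 2: merge (AW,K) at d=7/2; branch lengths AW→3/4, K→7/4; new cluster AKW
  updated: d(AKW,F)=17, d(AKW,G)=20/3, d(AKW,N)=13
step 3: merge (AKW,G) at d=20/3; branch lengths AKW→19/12, G→10/3; new cluster AGKW
  updated: d(AGKW,F)=29/2, d(AGKW,N)=47/4
step 4: merge (F,N) at d=7; branch lengths F→7/2, N→7/2; new cluster FN
  updated: d(AGKW,FN)=105/8
step 5: merge (AGKW,FN) at d=105/8; branch lengths AGKW→155/48, FN→49/16; new cluster AFGKNW
final tree: ((((A:1,W:1):3/4,K:7/4):19/12,G:10/3):155/48,(F:7/2,N:7/2):49/16)
total length: 545/24

((((A:1,W:1):3/4,K:7/4):19/12,G:10/3):155/48,(F:7/2,N:7/2):49/16)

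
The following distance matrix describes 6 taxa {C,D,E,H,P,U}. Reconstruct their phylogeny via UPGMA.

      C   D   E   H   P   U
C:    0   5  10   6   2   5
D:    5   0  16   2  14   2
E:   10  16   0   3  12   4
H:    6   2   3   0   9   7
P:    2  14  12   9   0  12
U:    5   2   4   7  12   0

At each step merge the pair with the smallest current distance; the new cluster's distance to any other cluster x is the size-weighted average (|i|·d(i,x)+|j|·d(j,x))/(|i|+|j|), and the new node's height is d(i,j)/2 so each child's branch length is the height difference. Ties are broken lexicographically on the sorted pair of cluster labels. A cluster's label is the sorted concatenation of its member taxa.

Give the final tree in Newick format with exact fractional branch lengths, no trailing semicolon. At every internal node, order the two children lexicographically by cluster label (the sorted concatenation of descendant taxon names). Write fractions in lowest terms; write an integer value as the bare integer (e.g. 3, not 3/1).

((C:1,P:1):57/16,((D:1,H:1):5/2,(E:2,U:2):3/2):17/16)

iteration 1: select C,P (d=2); attach at lengths (1, 1); label the merged cluster CP
  updated: d(CP,D)=19/2, d(CP,E)=11, d(CP,H)=15/2, d(CP,U)=17/2
iteration 2: select D,H (d=2); attach at lengths (1, 1); label the merged cluster DH
  updated: d(CP,DH)=17/2, d(DH,E)=19/2, d(DH,U)=9/2
iteration 3: select E,U (d=4); attach at lengths (2, 2); label the merged cluster EU
  updated: d(CP,EU)=39/4, d(DH,EU)=7
iteration 4: select DH,EU (d=7); attach at lengths (5/2, 3/2); label the merged cluster DEHU
  updated: d(CP,DEHU)=73/8
iteration 5: select CP,DEHU (d=73/8); attach at lengths (57/16, 17/16); label the merged cluster CDEHPU
final tree: ((C:1,P:1):57/16,((D:1,H:1):5/2,(E:2,U:2):3/2):17/16)
total length: 133/8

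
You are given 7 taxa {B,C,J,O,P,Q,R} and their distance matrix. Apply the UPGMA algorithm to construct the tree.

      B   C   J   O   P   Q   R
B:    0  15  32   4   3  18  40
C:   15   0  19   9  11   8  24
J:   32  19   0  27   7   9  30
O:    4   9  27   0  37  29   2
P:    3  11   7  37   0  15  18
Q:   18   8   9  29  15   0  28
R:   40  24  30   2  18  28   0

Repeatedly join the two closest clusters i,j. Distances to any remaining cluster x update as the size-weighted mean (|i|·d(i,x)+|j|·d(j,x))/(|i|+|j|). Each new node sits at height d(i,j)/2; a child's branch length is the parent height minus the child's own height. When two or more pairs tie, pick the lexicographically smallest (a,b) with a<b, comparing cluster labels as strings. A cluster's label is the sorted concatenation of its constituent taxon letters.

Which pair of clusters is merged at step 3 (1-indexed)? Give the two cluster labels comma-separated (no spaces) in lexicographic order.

step 1: merge (O,R) at d=2; branch lengths O→1, R→1; new cluster OR
  updated: d(B,OR)=22, d(C,OR)=33/2, d(J,OR)=57/2, d(OR,P)=55/2, d(OR,Q)=57/2
step 2: merge (B,P) at d=3; branch lengths B→3/2, P→3/2; new cluster BP
  updated: d(BP,C)=13, d(BP,J)=39/2, d(BP,OR)=99/4, d(BP,Q)=33/2
step 3: merge (C,Q) at d=8; branch lengths C→4, Q→4; new cluster CQ
  updated: d(BP,CQ)=59/4, d(CQ,J)=14, d(CQ,OR)=45/2
step 4: merge (CQ,J) at d=14; branch lengths CQ→3, J→7; new cluster CJQ
  updated: d(BP,CJQ)=49/3, d(CJQ,OR)=49/2
step 5: merge (BP,CJQ) at d=49/3; branch lengths BP→20/3, CJQ→7/6; new cluster BCJPQ
  updated: d(BCJPQ,OR)=123/5
step 6: merge (BCJPQ,OR) at d=123/5; branch lengths BCJPQ→62/15, OR→113/10; new cluster BCJOPQR
final tree: (((B:3/2,P:3/2):20/3,((C:4,Q:4):3,J:7):7/6):62/15,(O:1,R:1):113/10)
total length: 694/15

C,Q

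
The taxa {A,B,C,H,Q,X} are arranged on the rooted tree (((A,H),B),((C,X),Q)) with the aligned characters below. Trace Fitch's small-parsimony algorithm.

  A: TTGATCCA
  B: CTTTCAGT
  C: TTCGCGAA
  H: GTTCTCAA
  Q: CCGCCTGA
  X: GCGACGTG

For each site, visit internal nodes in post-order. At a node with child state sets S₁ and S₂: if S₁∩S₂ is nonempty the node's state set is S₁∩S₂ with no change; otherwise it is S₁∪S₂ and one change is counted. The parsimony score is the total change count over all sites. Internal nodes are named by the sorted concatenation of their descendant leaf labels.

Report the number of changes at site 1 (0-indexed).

[col 0] AH: children A:{T}, H:{G} ∪→ {G,T}; cost 1
[col 0] ABH: children AH:{G,T}, B:{C} ∪→ {C,G,T}; cost 1
[col 0] CX: children C:{T}, X:{G} ∪→ {G,T}; cost 1
[col 0] CQX: children CX:{G,T}, Q:{C} ∪→ {C,G,T}; cost 1
[col 0] ABCHQX: children ABH:{C,G,T}, CQX:{C,G,T} ∩→ {C,G,T}; cost 0
[col 1] AH: children A:{T}, H:{T} ∩→ {T}; cost 0
[col 1] ABH: children AH:{T}, B:{T} ∩→ {T}; cost 0
[col 1] CX: children C:{T}, X:{C} ∪→ {C,T}; cost 1
[col 1] CQX: children CX:{C,T}, Q:{C} ∩→ {C}; cost 0
[col 1] ABCHQX: children ABH:{T}, CQX:{C} ∪→ {C,T}; cost 1
[col 2] AH: children A:{G}, H:{T} ∪→ {G,T}; cost 1
[col 2] ABH: children AH:{G,T}, B:{T} ∩→ {T}; cost 0
[col 2] CX: children C:{C}, X:{G} ∪→ {C,G}; cost 1
[col 2] CQX: children CX:{C,G}, Q:{G} ∩→ {G}; cost 0
[col 2] ABCHQX: children ABH:{T}, CQX:{G} ∪→ {G,T}; cost 1
[col 3] AH: children A:{A}, H:{C} ∪→ {A,C}; cost 1
[col 3] ABH: children AH:{A,C}, B:{T} ∪→ {A,C,T}; cost 1
[col 3] CX: children C:{G}, X:{A} ∪→ {A,G}; cost 1
[col 3] CQX: children CX:{A,G}, Q:{C} ∪→ {A,C,G}; cost 1
[col 3] ABCHQX: children ABH:{A,C,T}, CQX:{A,C,G} ∩→ {A,C}; cost 0
[col 4] AH: children A:{T}, H:{T} ∩→ {T}; cost 0
[col 4] ABH: children AH:{T}, B:{C} ∪→ {C,T}; cost 1
[col 4] CX: children C:{C}, X:{C} ∩→ {C}; cost 0
[col 4] CQX: children CX:{C}, Q:{C} ∩→ {C}; cost 0
[col 4] ABCHQX: children ABH:{C,T}, CQX:{C} ∩→ {C}; cost 0
[col 5] AH: children A:{C}, H:{C} ∩→ {C}; cost 0
[col 5] ABH: children AH:{C}, B:{A} ∪→ {A,C}; cost 1
[col 5] CX: children C:{G}, X:{G} ∩→ {G}; cost 0
[col 5] CQX: children CX:{G}, Q:{T} ∪→ {G,T}; cost 1
[col 5] ABCHQX: children ABH:{A,C}, CQX:{G,T} ∪→ {A,C,G,T}; cost 1
[col 6] AH: children A:{C}, H:{A} ∪→ {A,C}; cost 1
[col 6] ABH: children AH:{A,C}, B:{G} ∪→ {A,C,G}; cost 1
[col 6] CX: children C:{A}, X:{T} ∪→ {A,T}; cost 1
[col 6] CQX: children CX:{A,T}, Q:{G} ∪→ {A,G,T}; cost 1
[col 6] ABCHQX: children ABH:{A,C,G}, CQX:{A,G,T} ∩→ {A,G}; cost 0
[col 7] AH: children A:{A}, H:{A} ∩→ {A}; cost 0
[col 7] ABH: children AH:{A}, B:{T} ∪→ {A,T}; cost 1
[col 7] CX: children C:{A}, X:{G} ∪→ {A,G}; cost 1
[col 7] CQX: children CX:{A,G}, Q:{A} ∩→ {A}; cost 0
[col 7] ABCHQX: children ABH:{A,T}, CQX:{A} ∩→ {A}; cost 0
per-site changes: [4, 2, 3, 4, 1, 3, 4, 2]; total = 23

2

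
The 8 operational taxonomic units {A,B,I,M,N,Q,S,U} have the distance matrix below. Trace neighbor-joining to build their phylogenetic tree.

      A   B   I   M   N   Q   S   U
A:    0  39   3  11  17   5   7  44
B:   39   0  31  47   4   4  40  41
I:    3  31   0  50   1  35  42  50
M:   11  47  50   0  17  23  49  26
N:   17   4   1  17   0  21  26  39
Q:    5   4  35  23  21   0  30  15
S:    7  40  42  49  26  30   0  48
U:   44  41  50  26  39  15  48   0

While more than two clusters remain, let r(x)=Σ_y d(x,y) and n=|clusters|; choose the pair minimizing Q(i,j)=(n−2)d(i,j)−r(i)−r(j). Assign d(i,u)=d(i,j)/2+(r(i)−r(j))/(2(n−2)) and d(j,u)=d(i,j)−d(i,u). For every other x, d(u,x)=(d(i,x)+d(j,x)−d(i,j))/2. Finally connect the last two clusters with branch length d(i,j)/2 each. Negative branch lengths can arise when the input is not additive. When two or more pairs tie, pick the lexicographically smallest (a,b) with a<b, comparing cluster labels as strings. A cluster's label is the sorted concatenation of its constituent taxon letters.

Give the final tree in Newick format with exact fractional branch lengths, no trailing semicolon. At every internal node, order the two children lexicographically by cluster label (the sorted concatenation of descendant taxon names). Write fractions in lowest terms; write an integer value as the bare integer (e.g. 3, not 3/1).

1. join I+N (d=1, Q=-331) ⇒ IN; edges |I|=31/4, |N|=-27/4
  updated: d(A,IN)=19/2, d(B,IN)=17, d(IN,M)=33, d(IN,Q)=55/2, d(IN,S)=67/2, d(IN,U)=44
2. join A+S (d=7, Q=-288) ⇒ AS; edges |A|=-57/10, |S|=127/10
  updated: d(AS,B)=36, d(AS,IN)=18, d(AS,M)=53/2, d(AS,Q)=14, d(AS,U)=85/2
3. join M+U (d=26, Q=-220) ⇒ MU; edges |M|=91/8, |U|=117/8
  updated: d(AS,MU)=43/2, d(B,MU)=31, d(IN,MU)=51/2, d(MU,Q)=6
4. join B+Q (d=4, Q=-255/2) ⇒ BQ; edges |B|=97/12, |Q|=-49/12
  updated: d(AS,BQ)=23, d(BQ,IN)=81/4, d(BQ,MU)=33/2
5. join AS+IN (d=18, Q=-361/4) ⇒ AINS; edges |AS|=139/16, |IN|=149/16
  updated: d(AINS,BQ)=101/8, d(AINS,MU)=29/2
6. join AINS+BQ (d=101/8, Q=-349/8) ⇒ ABINQS; edges |AINS|=85/16, |BQ|=117/16
  updated: d(ABINQS,MU)=147/16
7. join ABINQS+MU (d=147/16) ⇒ ABIMNQSU; edges |ABINQS|=147/32, |MU|=147/32
final tree: ((((A:-57/10,S:127/10):139/16,(I:31/4,N:-27/4):149/16):85/16,(B:97/12,Q:-49/12):117/16):147/32,(M:91/8,U:117/8):147/32)
total length: 1245/16

((((A:-57/10,S:127/10):139/16,(I:31/4,N:-27/4):149/16):85/16,(B:97/12,Q:-49/12):117/16):147/32,(M:91/8,U:117/8):147/32)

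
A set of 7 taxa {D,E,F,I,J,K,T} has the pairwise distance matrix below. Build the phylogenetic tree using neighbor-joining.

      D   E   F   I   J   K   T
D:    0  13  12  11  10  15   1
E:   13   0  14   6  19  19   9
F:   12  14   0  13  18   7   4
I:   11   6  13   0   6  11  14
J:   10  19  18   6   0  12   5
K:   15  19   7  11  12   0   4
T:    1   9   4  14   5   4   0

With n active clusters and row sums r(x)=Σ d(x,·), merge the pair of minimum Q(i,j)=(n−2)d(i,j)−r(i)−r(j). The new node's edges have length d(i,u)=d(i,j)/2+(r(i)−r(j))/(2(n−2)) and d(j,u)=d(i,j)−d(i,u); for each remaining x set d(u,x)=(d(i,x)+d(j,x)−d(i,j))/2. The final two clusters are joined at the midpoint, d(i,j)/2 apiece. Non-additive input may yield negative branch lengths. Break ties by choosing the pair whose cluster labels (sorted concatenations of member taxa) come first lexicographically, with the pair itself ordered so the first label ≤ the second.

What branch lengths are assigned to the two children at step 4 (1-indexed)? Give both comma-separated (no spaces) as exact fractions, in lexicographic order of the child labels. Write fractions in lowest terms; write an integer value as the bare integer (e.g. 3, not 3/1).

109/32,59/32

1. join E+I (d=6, Q=-111) ⇒ EI; edges |E|=49/10, |I|=11/10
  updated: d(D,EI)=9, d(EI,F)=21/2, d(EI,J)=19/2, d(EI,K)=12, d(EI,T)=17/2
2. join F+K (d=7, Q=-147/2) ⇒ FK; edges |F|=59/16, |K|=53/16
  updated: d(D,FK)=10, d(EI,FK)=31/4, d(FK,J)=23/2, d(FK,T)=1/2
3. join FK+T (d=1/2, Q=-173/4) ⇒ FKT; edges |FK|=65/24, |T|=-53/24
  updated: d(D,FKT)=21/4, d(EI,FKT)=63/8, d(FKT,J)=8
4. join D+FKT (d=21/4, Q=-279/8) ⇒ DFKT; edges |D|=109/32, |FKT|=59/32
  updated: d(DFKT,EI)=93/16, d(DFKT,J)=51/8
5. join DFKT+EI (d=93/16, Q=-347/16) ⇒ DEFIKT; edges |DFKT|=43/32, |EI|=143/32
  updated: d(DEFIKT,J)=161/32
6. join DEFIKT+J (d=161/32) ⇒ DEFIJKT; edges |DEFIKT|=161/64, |J|=161/64
final tree: (((D:109/32,((F:59/16,K:53/16):65/24,T:-53/24):59/32):43/32,(E:49/10,I:11/10):143/32):161/64,J:161/64)
total length: 947/32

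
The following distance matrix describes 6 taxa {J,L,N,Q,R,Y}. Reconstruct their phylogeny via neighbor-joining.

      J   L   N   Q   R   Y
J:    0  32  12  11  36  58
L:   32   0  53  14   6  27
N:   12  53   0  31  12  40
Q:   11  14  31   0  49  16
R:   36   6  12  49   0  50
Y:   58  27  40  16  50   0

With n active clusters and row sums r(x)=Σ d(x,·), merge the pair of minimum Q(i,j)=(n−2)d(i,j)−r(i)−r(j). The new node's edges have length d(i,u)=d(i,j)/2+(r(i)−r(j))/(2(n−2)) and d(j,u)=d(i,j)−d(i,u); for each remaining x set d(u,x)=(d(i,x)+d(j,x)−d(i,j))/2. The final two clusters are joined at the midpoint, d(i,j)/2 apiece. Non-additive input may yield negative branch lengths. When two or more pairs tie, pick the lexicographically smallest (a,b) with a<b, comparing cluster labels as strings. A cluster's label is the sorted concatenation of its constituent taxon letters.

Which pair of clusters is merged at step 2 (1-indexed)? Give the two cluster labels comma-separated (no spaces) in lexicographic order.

step 1: merge (L,R) at d=6, Q=-261; branch lengths L→3/8, R→45/8; new cluster LR
  updated: d(J,LR)=31, d(LR,N)=59/2, d(LR,Q)=57/2, d(LR,Y)=71/2
step 2: merge (J,N) at d=12, Q=-377/2; branch lengths J→71/12, N→73/12; new cluster JN
  updated: d(JN,LR)=97/4, d(JN,Q)=15, d(JN,Y)=43
step 3: merge (JN,LR) at d=97/4, Q=-122; branch lengths JN→85/8, LR→109/8; new cluster JLNR
  updated: d(JLNR,Q)=77/8, d(JLNR,Y)=217/8
step 4: merge (JLNR,Q) at d=77/8, Q=-211/4; branch lengths JLNR→83/8, Q→-3/4; new cluster JLNQR
  updated: d(JLNQR,Y)=67/4
step 5: merge (JLNQR,Y) at d=67/4; branch lengths JLNQR→67/8, Y→67/8; new cluster JLNQRY
final tree: ((((J:71/12,N:73/12):85/8,(L:3/8,R:45/8):109/8):83/8,Q:-3/4):67/8,Y:67/8)
total length: 549/8

J,N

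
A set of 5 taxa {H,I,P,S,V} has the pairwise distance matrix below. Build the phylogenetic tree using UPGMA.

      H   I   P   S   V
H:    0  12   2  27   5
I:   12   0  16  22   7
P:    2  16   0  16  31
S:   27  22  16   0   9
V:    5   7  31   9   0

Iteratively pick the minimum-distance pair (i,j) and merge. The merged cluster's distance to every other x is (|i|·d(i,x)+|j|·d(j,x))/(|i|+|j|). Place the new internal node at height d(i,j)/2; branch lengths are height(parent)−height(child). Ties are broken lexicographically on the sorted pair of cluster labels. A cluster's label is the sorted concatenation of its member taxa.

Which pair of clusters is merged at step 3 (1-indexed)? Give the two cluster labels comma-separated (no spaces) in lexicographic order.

IV,S

iteration 1: select H,P (d=2); attach at lengths (1, 1); label the merged cluster HP
  updated: d(HP,I)=14, d(HP,S)=43/2, d(HP,V)=18
iteration 2: select I,V (d=7); attach at lengths (7/2, 7/2); label the merged cluster IV
  updated: d(HP,IV)=16, d(IV,S)=31/2
iteration 3: select IV,S (d=31/2); attach at lengths (17/4, 31/4); label the merged cluster ISV
  updated: d(HP,ISV)=107/6
iteration 4: select HP,ISV (d=107/6); attach at lengths (95/12, 7/6); label the merged cluster HIPSV
final tree: ((H:1,P:1):95/12,((I:7/2,V:7/2):17/4,S:31/4):7/6)
total length: 361/12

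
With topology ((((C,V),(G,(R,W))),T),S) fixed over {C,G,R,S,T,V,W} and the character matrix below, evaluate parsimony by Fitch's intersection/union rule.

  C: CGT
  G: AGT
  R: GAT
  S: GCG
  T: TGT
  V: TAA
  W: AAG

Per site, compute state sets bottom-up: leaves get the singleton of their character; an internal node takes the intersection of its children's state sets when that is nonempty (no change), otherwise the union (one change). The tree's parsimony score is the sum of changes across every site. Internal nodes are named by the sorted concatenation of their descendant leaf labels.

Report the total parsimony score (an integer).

CV@0: {C} ∪ {T} = {C,T} (union, +1)
RW@0: {G} ∪ {A} = {A,G} (union, +1)
GRW@0: {A} ∩ {A,G} = {A} (intersection, +0)
CGRVW@0: {C,T} ∪ {A} = {A,C,T} (union, +1)
CGRTVW@0: {A,C,T} ∩ {T} = {T} (intersection, +0)
CGRSTVW@0: {T} ∪ {G} = {G,T} (union, +1)
CV@1: {G} ∪ {A} = {A,G} (union, +1)
RW@1: {A} ∩ {A} = {A} (intersection, +0)
GRW@1: {G} ∪ {A} = {A,G} (union, +1)
CGRVW@1: {A,G} ∩ {A,G} = {A,G} (intersection, +0)
CGRTVW@1: {A,G} ∩ {G} = {G} (intersection, +0)
CGRSTVW@1: {G} ∪ {C} = {C,G} (union, +1)
CV@2: {T} ∪ {A} = {A,T} (union, +1)
RW@2: {T} ∪ {G} = {G,T} (union, +1)
GRW@2: {T} ∩ {G,T} = {T} (intersection, +0)
CGRVW@2: {A,T} ∩ {T} = {T} (intersection, +0)
CGRTVW@2: {T} ∩ {T} = {T} (intersection, +0)
CGRSTVW@2: {T} ∪ {G} = {G,T} (union, +1)
per-site changes: [4, 3, 3]; total = 10

10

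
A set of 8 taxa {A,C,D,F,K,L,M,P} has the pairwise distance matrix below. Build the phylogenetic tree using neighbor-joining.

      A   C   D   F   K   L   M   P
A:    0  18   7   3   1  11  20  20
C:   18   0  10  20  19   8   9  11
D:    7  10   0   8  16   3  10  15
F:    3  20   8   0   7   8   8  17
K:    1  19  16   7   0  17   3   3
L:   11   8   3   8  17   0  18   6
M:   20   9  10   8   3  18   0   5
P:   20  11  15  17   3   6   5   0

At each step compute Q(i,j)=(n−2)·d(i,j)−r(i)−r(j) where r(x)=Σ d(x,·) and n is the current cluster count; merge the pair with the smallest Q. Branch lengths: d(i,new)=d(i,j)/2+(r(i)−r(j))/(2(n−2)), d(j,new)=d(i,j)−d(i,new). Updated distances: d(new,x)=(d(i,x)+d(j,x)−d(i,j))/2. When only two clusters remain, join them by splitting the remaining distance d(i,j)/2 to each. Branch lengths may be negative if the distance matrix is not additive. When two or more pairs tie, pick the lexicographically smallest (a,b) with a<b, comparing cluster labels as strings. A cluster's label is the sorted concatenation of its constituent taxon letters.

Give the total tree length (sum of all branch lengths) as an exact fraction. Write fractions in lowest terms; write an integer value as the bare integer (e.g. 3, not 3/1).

485/16

1. join A+K (d=1, Q=-140) ⇒ AK; edges |A|=5/3, |K|=-2/3
  updated: d(AK,C)=18, d(AK,D)=11, d(AK,F)=9/2, d(AK,L)=27/2, d(AK,M)=11, d(AK,P)=11
2. join AK+F (d=9/2, Q=-112) ⇒ AFK; edges |AK|=13/5, |F|=19/10
  updated: d(AFK,C)=67/4, d(AFK,D)=29/4, d(AFK,L)=17/2, d(AFK,M)=29/4, d(AFK,P)=47/4
3. join M+P (d=5, Q=-78) ⇒ MP; edges |M|=41/16, |P|=39/16
  updated: d(AFK,MP)=7, d(C,MP)=15/2, d(D,MP)=10, d(L,MP)=19/2
4. join C+MP (d=15/2, Q=-215/4) ⇒ CMP; edges |C|=41/8, |MP|=19/8
  updated: d(AFK,CMP)=65/8, d(CMP,D)=25/4, d(CMP,L)=5
5. join AFK+CMP (d=65/8, Q=-27) ⇒ ACFKMP; edges |AFK|=83/16, |CMP|=47/16
  updated: d(ACFKMP,D)=43/16, d(ACFKMP,L)=43/16
6. join ACFKMP+D (d=43/16, Q=-67/8) ⇒ ACDFKMP; edges |ACFKMP|=19/16, |D|=3/2
  updated: d(ACDFKMP,L)=3/2
7. join ACDFKMP+L (d=3/2) ⇒ ACDFKLMP; edges |ACDFKMP|=3/4, |L|=3/4
final tree: (((((A:5/3,K:-2/3):13/5,F:19/10):83/16,(C:41/8,(M:41/16,P:39/16):19/8):47/16):19/16,D:3/2):3/4,L:3/4)
total length: 485/16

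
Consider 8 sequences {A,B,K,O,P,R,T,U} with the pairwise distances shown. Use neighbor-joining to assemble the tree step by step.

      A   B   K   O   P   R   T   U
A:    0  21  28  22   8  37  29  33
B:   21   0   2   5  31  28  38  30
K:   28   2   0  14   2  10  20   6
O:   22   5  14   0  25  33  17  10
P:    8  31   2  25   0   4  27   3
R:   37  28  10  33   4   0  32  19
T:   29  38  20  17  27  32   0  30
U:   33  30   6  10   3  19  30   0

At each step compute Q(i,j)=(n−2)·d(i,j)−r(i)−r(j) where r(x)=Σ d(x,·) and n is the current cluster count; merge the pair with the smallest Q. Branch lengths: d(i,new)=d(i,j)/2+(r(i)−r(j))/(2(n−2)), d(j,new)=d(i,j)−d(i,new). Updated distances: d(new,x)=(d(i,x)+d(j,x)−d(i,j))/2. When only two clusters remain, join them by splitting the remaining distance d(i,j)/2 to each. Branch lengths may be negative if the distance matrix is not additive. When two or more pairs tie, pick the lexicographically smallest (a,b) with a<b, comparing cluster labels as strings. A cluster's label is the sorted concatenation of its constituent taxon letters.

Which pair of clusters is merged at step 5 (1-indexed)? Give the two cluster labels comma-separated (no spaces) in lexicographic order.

AP,R

1. join B+O (d=5, Q=-251) ⇒ BO; edges |B|=59/12, |O|=1/12
  updated: d(A,BO)=19, d(BO,K)=11/2, d(BO,P)=51/2, d(BO,R)=28, d(BO,T)=25, d(BO,U)=35/2
2. join A+P (d=8, Q=-367/2) ⇒ AP; edges |A|=249/20, |P|=-89/20
  updated: d(AP,BO)=73/4, d(AP,K)=11, d(AP,R)=33/2, d(AP,T)=24, d(AP,U)=14
3. join BO+T (d=25, Q=-501/4) ⇒ BOT; edges |BO|=253/32, |T|=547/32
  updated: d(AP,BOT)=69/8, d(BOT,K)=1/4, d(BOT,R)=35/2, d(BOT,U)=45/4
4. join BOT+K (d=1/4, Q=-513/8) ⇒ BKOT; edges |BOT|=89/48, |K|=-77/48
  updated: d(AP,BKOT)=155/16, d(BKOT,R)=109/8, d(BKOT,U)=17/2
5. join AP+R (d=33/2, Q=-901/16) ⇒ APR; edges |AP|=385/64, |R|=671/64
  updated: d(APR,BKOT)=109/32, d(APR,U)=33/4
6. join APR+BKOT (d=109/32, Q=-645/32) ⇒ ABKOPRT; edges |APR|=101/64, |BKOT|=117/64
  updated: d(ABKOPRT,U)=427/64
7. join ABKOPRT+U (d=427/64) ⇒ ABKOPRTU; edges |ABKOPRT|=427/128, |U|=427/128
final tree: ((((A:249/20,P:-89/20):385/64,R:671/64):101/64,(((B:59/12,O:1/12):253/32,T:547/32):89/48,K:-77/48):117/64):427/128,U:427/128)
total length: 4149/64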